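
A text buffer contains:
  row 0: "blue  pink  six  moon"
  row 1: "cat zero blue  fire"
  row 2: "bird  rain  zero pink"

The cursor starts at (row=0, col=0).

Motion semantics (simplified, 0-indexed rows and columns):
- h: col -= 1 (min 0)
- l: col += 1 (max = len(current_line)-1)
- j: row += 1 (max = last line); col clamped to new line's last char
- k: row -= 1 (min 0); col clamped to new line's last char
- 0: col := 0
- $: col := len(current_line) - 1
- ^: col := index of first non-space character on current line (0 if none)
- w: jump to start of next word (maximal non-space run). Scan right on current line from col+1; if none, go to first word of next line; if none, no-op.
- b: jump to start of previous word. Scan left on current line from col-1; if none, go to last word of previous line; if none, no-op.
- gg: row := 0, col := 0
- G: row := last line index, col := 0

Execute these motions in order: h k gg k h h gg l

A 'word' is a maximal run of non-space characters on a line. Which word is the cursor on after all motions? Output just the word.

After 1 (h): row=0 col=0 char='b'
After 2 (k): row=0 col=0 char='b'
After 3 (gg): row=0 col=0 char='b'
After 4 (k): row=0 col=0 char='b'
After 5 (h): row=0 col=0 char='b'
After 6 (h): row=0 col=0 char='b'
After 7 (gg): row=0 col=0 char='b'
After 8 (l): row=0 col=1 char='l'

Answer: blue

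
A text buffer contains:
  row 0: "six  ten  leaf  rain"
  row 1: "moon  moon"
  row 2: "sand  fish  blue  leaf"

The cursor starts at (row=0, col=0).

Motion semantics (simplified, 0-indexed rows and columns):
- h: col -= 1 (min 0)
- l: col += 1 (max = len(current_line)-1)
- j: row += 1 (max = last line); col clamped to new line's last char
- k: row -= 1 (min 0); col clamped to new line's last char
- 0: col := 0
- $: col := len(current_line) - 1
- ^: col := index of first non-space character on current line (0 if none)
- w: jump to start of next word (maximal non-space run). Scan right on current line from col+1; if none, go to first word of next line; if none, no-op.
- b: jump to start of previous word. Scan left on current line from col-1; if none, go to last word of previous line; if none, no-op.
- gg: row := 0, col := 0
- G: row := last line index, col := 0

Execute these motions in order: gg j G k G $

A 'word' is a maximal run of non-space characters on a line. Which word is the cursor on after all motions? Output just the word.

After 1 (gg): row=0 col=0 char='s'
After 2 (j): row=1 col=0 char='m'
After 3 (G): row=2 col=0 char='s'
After 4 (k): row=1 col=0 char='m'
After 5 (G): row=2 col=0 char='s'
After 6 ($): row=2 col=21 char='f'

Answer: leaf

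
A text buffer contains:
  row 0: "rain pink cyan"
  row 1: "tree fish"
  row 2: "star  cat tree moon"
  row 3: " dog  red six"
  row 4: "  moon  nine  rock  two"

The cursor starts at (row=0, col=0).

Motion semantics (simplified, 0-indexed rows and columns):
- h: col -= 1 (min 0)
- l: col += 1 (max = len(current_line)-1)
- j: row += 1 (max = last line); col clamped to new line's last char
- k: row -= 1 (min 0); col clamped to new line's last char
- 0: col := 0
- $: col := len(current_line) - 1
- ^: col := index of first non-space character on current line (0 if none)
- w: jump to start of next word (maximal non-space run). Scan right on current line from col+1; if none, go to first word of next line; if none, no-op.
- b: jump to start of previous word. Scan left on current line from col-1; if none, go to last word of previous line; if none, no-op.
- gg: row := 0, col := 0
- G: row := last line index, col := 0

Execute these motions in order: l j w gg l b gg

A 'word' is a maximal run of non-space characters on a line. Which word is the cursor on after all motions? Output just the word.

After 1 (l): row=0 col=1 char='a'
After 2 (j): row=1 col=1 char='r'
After 3 (w): row=1 col=5 char='f'
After 4 (gg): row=0 col=0 char='r'
After 5 (l): row=0 col=1 char='a'
After 6 (b): row=0 col=0 char='r'
After 7 (gg): row=0 col=0 char='r'

Answer: rain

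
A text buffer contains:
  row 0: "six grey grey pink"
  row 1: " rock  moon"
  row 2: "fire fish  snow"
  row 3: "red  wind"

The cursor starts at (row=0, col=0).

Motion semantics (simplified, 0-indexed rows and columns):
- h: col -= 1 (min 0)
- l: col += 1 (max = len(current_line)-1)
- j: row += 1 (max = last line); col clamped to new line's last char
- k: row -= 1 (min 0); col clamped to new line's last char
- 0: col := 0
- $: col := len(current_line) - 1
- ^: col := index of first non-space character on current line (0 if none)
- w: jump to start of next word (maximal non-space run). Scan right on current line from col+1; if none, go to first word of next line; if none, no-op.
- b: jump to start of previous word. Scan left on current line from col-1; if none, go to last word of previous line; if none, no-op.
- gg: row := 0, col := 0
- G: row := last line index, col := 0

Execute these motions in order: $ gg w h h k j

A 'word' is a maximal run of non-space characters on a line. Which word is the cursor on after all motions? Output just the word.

After 1 ($): row=0 col=17 char='k'
After 2 (gg): row=0 col=0 char='s'
After 3 (w): row=0 col=4 char='g'
After 4 (h): row=0 col=3 char='_'
After 5 (h): row=0 col=2 char='x'
After 6 (k): row=0 col=2 char='x'
After 7 (j): row=1 col=2 char='o'

Answer: rock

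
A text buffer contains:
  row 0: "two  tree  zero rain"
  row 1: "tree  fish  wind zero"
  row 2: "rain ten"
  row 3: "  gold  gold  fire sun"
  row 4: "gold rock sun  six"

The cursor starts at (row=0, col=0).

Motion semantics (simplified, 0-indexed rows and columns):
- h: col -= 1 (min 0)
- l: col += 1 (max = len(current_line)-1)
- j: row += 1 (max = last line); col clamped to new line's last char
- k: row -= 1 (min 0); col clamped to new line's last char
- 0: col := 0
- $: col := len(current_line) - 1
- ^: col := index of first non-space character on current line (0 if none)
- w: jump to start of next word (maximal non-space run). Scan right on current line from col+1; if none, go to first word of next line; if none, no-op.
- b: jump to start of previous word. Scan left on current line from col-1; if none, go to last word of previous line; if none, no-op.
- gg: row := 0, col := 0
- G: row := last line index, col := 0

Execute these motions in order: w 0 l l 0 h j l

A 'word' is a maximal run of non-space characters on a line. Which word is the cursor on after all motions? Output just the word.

Answer: tree

Derivation:
After 1 (w): row=0 col=5 char='t'
After 2 (0): row=0 col=0 char='t'
After 3 (l): row=0 col=1 char='w'
After 4 (l): row=0 col=2 char='o'
After 5 (0): row=0 col=0 char='t'
After 6 (h): row=0 col=0 char='t'
After 7 (j): row=1 col=0 char='t'
After 8 (l): row=1 col=1 char='r'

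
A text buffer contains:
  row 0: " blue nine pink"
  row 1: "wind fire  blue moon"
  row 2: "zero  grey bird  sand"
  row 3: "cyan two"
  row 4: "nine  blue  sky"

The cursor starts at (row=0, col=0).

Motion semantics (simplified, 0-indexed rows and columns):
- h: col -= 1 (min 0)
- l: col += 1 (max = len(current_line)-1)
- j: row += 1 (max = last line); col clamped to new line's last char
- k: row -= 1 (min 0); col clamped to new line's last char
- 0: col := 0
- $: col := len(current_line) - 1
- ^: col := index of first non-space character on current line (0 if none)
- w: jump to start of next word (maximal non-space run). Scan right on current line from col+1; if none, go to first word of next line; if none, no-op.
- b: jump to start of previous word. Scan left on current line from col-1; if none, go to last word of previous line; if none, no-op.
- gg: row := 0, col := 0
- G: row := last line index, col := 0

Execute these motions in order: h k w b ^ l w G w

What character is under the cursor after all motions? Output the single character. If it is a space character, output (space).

After 1 (h): row=0 col=0 char='_'
After 2 (k): row=0 col=0 char='_'
After 3 (w): row=0 col=1 char='b'
After 4 (b): row=0 col=1 char='b'
After 5 (^): row=0 col=1 char='b'
After 6 (l): row=0 col=2 char='l'
After 7 (w): row=0 col=6 char='n'
After 8 (G): row=4 col=0 char='n'
After 9 (w): row=4 col=6 char='b'

Answer: b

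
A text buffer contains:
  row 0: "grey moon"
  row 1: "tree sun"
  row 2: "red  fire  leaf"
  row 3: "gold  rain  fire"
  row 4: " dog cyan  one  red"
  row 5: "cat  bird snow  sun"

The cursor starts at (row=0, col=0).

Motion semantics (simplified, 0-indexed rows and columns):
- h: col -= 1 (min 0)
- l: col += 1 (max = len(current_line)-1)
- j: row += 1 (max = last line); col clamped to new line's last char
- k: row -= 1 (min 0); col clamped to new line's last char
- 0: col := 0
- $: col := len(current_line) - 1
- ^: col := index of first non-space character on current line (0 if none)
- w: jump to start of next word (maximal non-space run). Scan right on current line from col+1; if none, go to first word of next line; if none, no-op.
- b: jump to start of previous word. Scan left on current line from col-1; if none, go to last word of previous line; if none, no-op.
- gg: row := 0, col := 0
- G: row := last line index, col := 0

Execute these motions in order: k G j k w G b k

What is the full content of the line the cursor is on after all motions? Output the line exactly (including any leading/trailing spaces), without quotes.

After 1 (k): row=0 col=0 char='g'
After 2 (G): row=5 col=0 char='c'
After 3 (j): row=5 col=0 char='c'
After 4 (k): row=4 col=0 char='_'
After 5 (w): row=4 col=1 char='d'
After 6 (G): row=5 col=0 char='c'
After 7 (b): row=4 col=16 char='r'
After 8 (k): row=3 col=15 char='e'

Answer: gold  rain  fire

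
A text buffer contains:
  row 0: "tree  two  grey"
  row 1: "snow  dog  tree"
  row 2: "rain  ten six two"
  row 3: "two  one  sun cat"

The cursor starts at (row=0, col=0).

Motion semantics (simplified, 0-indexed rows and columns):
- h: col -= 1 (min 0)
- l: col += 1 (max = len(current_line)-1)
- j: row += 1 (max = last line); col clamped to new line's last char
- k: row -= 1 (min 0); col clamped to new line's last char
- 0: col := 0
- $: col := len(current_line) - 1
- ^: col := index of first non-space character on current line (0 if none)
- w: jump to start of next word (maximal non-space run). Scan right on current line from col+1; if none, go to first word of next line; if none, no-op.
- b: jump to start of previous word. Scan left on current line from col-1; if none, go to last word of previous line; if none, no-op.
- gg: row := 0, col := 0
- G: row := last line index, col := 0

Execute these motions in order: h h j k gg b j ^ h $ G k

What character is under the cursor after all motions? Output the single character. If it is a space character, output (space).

After 1 (h): row=0 col=0 char='t'
After 2 (h): row=0 col=0 char='t'
After 3 (j): row=1 col=0 char='s'
After 4 (k): row=0 col=0 char='t'
After 5 (gg): row=0 col=0 char='t'
After 6 (b): row=0 col=0 char='t'
After 7 (j): row=1 col=0 char='s'
After 8 (^): row=1 col=0 char='s'
After 9 (h): row=1 col=0 char='s'
After 10 ($): row=1 col=14 char='e'
After 11 (G): row=3 col=0 char='t'
After 12 (k): row=2 col=0 char='r'

Answer: r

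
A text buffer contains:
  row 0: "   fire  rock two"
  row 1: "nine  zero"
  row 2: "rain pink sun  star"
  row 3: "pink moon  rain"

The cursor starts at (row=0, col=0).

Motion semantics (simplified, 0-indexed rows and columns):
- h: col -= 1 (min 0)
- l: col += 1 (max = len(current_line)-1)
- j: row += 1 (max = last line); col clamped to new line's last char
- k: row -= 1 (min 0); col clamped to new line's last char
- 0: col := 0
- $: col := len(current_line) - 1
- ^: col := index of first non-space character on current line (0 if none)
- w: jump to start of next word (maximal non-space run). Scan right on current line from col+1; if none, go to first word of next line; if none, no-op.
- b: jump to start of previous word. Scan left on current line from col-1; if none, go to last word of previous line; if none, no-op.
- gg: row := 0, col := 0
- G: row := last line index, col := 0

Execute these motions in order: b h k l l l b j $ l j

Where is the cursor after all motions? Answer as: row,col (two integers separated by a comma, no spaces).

Answer: 2,9

Derivation:
After 1 (b): row=0 col=0 char='_'
After 2 (h): row=0 col=0 char='_'
After 3 (k): row=0 col=0 char='_'
After 4 (l): row=0 col=1 char='_'
After 5 (l): row=0 col=2 char='_'
After 6 (l): row=0 col=3 char='f'
After 7 (b): row=0 col=3 char='f'
After 8 (j): row=1 col=3 char='e'
After 9 ($): row=1 col=9 char='o'
After 10 (l): row=1 col=9 char='o'
After 11 (j): row=2 col=9 char='_'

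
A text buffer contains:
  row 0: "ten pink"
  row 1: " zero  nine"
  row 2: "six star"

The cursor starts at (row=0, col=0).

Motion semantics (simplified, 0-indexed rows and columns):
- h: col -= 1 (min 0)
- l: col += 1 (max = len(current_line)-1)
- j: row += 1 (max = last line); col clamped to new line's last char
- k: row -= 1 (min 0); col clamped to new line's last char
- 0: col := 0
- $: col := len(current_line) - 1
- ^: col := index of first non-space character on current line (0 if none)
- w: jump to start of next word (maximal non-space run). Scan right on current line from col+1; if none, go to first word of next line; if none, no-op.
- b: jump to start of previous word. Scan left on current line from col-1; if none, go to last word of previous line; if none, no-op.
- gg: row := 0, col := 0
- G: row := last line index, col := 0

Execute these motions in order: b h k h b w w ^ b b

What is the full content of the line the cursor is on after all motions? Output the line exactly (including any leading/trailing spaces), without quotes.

Answer: ten pink

Derivation:
After 1 (b): row=0 col=0 char='t'
After 2 (h): row=0 col=0 char='t'
After 3 (k): row=0 col=0 char='t'
After 4 (h): row=0 col=0 char='t'
After 5 (b): row=0 col=0 char='t'
After 6 (w): row=0 col=4 char='p'
After 7 (w): row=1 col=1 char='z'
After 8 (^): row=1 col=1 char='z'
After 9 (b): row=0 col=4 char='p'
After 10 (b): row=0 col=0 char='t'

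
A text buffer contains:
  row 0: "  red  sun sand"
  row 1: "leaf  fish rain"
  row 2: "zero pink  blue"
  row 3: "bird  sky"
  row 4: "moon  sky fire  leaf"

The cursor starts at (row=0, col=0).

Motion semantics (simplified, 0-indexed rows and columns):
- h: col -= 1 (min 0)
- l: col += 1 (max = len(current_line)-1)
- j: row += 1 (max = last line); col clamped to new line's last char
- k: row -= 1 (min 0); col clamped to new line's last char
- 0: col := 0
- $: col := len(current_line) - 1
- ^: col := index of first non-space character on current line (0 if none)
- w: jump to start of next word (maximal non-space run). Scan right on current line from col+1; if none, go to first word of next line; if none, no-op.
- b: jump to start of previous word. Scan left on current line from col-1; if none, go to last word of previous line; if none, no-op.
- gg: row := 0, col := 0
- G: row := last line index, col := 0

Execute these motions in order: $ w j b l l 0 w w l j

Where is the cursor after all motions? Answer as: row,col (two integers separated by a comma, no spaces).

After 1 ($): row=0 col=14 char='d'
After 2 (w): row=1 col=0 char='l'
After 3 (j): row=2 col=0 char='z'
After 4 (b): row=1 col=11 char='r'
After 5 (l): row=1 col=12 char='a'
After 6 (l): row=1 col=13 char='i'
After 7 (0): row=1 col=0 char='l'
After 8 (w): row=1 col=6 char='f'
After 9 (w): row=1 col=11 char='r'
After 10 (l): row=1 col=12 char='a'
After 11 (j): row=2 col=12 char='l'

Answer: 2,12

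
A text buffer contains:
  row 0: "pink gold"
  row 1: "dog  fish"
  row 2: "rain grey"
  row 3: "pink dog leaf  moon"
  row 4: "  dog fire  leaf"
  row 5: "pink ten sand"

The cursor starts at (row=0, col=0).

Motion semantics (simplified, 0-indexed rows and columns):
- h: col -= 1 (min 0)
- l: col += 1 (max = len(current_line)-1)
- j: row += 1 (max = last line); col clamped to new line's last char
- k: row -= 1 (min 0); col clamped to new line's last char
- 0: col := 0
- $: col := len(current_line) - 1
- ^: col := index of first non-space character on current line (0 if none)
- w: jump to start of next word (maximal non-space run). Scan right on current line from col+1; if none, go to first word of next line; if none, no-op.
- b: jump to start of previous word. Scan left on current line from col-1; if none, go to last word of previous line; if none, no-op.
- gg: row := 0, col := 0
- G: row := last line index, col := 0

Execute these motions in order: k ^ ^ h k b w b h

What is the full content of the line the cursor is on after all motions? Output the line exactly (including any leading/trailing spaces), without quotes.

Answer: pink gold

Derivation:
After 1 (k): row=0 col=0 char='p'
After 2 (^): row=0 col=0 char='p'
After 3 (^): row=0 col=0 char='p'
After 4 (h): row=0 col=0 char='p'
After 5 (k): row=0 col=0 char='p'
After 6 (b): row=0 col=0 char='p'
After 7 (w): row=0 col=5 char='g'
After 8 (b): row=0 col=0 char='p'
After 9 (h): row=0 col=0 char='p'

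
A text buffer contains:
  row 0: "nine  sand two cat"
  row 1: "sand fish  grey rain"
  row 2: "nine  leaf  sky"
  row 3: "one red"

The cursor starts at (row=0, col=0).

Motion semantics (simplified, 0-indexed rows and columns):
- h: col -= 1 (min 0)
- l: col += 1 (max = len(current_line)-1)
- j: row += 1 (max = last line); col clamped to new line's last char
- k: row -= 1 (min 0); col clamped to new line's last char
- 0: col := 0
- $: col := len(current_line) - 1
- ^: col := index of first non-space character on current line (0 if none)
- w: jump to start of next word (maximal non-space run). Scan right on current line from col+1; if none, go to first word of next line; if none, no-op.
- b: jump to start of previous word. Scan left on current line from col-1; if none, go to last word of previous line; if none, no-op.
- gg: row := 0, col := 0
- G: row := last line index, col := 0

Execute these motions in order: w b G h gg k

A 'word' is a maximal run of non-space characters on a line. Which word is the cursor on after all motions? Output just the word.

Answer: nine

Derivation:
After 1 (w): row=0 col=6 char='s'
After 2 (b): row=0 col=0 char='n'
After 3 (G): row=3 col=0 char='o'
After 4 (h): row=3 col=0 char='o'
After 5 (gg): row=0 col=0 char='n'
After 6 (k): row=0 col=0 char='n'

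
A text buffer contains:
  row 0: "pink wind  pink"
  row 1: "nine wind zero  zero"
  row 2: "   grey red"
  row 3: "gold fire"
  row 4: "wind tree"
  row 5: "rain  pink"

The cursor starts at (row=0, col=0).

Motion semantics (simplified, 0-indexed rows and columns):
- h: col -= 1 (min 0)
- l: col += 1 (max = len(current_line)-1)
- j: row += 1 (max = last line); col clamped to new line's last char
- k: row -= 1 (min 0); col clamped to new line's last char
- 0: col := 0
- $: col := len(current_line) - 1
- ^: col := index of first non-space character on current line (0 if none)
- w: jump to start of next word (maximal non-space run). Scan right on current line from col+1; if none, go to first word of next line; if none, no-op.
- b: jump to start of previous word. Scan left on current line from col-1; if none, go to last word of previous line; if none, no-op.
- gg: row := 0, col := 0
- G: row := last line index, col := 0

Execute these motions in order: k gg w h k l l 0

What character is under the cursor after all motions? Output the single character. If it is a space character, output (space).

After 1 (k): row=0 col=0 char='p'
After 2 (gg): row=0 col=0 char='p'
After 3 (w): row=0 col=5 char='w'
After 4 (h): row=0 col=4 char='_'
After 5 (k): row=0 col=4 char='_'
After 6 (l): row=0 col=5 char='w'
After 7 (l): row=0 col=6 char='i'
After 8 (0): row=0 col=0 char='p'

Answer: p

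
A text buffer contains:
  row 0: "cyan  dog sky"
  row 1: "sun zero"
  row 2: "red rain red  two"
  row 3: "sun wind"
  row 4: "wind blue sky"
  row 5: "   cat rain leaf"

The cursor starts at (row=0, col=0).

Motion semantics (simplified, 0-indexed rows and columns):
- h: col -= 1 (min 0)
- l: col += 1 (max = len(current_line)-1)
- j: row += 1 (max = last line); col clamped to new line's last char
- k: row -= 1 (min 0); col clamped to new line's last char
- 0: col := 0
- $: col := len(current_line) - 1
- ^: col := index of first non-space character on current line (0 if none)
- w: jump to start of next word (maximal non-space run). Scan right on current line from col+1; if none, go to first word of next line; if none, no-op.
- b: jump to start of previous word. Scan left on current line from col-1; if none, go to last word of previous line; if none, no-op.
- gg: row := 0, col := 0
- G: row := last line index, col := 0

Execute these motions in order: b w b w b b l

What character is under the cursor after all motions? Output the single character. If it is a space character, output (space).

After 1 (b): row=0 col=0 char='c'
After 2 (w): row=0 col=6 char='d'
After 3 (b): row=0 col=0 char='c'
After 4 (w): row=0 col=6 char='d'
After 5 (b): row=0 col=0 char='c'
After 6 (b): row=0 col=0 char='c'
After 7 (l): row=0 col=1 char='y'

Answer: y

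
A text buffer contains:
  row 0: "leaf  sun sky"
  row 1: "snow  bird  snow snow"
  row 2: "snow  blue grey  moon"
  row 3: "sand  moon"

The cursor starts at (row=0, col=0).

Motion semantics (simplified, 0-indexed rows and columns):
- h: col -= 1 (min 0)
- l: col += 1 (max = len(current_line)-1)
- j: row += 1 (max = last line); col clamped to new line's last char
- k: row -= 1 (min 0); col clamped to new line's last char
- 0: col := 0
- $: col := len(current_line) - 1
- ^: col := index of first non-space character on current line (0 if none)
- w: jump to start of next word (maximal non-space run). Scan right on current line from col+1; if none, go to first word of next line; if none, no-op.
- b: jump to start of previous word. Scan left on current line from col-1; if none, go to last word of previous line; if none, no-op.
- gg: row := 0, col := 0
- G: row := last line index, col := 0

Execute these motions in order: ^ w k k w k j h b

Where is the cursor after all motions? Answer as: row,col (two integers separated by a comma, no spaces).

After 1 (^): row=0 col=0 char='l'
After 2 (w): row=0 col=6 char='s'
After 3 (k): row=0 col=6 char='s'
After 4 (k): row=0 col=6 char='s'
After 5 (w): row=0 col=10 char='s'
After 6 (k): row=0 col=10 char='s'
After 7 (j): row=1 col=10 char='_'
After 8 (h): row=1 col=9 char='d'
After 9 (b): row=1 col=6 char='b'

Answer: 1,6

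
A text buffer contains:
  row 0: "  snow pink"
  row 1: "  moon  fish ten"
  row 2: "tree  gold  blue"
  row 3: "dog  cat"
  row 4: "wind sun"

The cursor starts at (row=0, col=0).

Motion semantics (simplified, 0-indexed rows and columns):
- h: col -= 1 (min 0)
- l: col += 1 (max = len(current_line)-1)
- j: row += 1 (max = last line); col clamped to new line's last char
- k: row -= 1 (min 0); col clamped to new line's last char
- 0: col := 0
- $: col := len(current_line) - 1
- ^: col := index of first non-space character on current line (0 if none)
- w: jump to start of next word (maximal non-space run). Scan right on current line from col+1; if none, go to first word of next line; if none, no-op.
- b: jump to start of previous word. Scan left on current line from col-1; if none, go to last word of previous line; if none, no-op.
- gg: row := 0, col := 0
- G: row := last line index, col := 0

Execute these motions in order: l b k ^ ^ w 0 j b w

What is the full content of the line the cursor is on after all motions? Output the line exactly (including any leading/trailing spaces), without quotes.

Answer:   moon  fish ten

Derivation:
After 1 (l): row=0 col=1 char='_'
After 2 (b): row=0 col=1 char='_'
After 3 (k): row=0 col=1 char='_'
After 4 (^): row=0 col=2 char='s'
After 5 (^): row=0 col=2 char='s'
After 6 (w): row=0 col=7 char='p'
After 7 (0): row=0 col=0 char='_'
After 8 (j): row=1 col=0 char='_'
After 9 (b): row=0 col=7 char='p'
After 10 (w): row=1 col=2 char='m'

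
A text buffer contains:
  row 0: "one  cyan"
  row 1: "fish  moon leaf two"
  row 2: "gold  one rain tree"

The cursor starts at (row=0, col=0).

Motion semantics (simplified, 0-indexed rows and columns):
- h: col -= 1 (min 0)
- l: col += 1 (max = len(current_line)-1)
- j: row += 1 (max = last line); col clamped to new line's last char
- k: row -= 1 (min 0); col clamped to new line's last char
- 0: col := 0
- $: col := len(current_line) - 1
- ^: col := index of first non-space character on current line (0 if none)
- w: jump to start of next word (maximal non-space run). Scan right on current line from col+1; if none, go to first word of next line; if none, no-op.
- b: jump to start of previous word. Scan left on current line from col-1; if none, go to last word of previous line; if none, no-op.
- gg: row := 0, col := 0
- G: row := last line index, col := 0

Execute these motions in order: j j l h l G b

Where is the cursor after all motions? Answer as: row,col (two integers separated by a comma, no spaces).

Answer: 1,16

Derivation:
After 1 (j): row=1 col=0 char='f'
After 2 (j): row=2 col=0 char='g'
After 3 (l): row=2 col=1 char='o'
After 4 (h): row=2 col=0 char='g'
After 5 (l): row=2 col=1 char='o'
After 6 (G): row=2 col=0 char='g'
After 7 (b): row=1 col=16 char='t'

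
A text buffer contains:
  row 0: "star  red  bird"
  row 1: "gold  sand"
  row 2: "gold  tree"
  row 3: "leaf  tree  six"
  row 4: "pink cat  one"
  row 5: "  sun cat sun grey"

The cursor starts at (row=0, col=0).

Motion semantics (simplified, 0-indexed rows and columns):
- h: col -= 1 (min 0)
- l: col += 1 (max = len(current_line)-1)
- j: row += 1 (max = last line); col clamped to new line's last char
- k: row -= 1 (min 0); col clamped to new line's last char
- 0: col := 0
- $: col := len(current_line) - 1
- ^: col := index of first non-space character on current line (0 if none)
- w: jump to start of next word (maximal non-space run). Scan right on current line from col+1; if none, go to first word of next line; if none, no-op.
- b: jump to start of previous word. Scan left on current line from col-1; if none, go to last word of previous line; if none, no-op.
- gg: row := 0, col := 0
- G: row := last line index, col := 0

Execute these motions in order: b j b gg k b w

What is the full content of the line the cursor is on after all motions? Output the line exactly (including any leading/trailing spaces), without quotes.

Answer: star  red  bird

Derivation:
After 1 (b): row=0 col=0 char='s'
After 2 (j): row=1 col=0 char='g'
After 3 (b): row=0 col=11 char='b'
After 4 (gg): row=0 col=0 char='s'
After 5 (k): row=0 col=0 char='s'
After 6 (b): row=0 col=0 char='s'
After 7 (w): row=0 col=6 char='r'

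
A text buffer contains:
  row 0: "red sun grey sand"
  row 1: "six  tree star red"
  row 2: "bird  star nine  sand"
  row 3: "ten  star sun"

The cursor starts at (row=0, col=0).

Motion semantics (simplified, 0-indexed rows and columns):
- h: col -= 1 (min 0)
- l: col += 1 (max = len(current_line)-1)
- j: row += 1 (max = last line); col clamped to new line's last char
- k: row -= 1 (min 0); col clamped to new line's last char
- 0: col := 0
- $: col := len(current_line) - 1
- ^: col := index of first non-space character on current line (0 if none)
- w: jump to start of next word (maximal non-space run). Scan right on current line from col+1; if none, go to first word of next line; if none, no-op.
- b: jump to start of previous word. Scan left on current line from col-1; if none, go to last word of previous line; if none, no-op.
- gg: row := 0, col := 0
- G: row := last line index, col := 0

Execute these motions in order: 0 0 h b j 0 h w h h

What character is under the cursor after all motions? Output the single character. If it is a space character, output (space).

Answer: (space)

Derivation:
After 1 (0): row=0 col=0 char='r'
After 2 (0): row=0 col=0 char='r'
After 3 (h): row=0 col=0 char='r'
After 4 (b): row=0 col=0 char='r'
After 5 (j): row=1 col=0 char='s'
After 6 (0): row=1 col=0 char='s'
After 7 (h): row=1 col=0 char='s'
After 8 (w): row=1 col=5 char='t'
After 9 (h): row=1 col=4 char='_'
After 10 (h): row=1 col=3 char='_'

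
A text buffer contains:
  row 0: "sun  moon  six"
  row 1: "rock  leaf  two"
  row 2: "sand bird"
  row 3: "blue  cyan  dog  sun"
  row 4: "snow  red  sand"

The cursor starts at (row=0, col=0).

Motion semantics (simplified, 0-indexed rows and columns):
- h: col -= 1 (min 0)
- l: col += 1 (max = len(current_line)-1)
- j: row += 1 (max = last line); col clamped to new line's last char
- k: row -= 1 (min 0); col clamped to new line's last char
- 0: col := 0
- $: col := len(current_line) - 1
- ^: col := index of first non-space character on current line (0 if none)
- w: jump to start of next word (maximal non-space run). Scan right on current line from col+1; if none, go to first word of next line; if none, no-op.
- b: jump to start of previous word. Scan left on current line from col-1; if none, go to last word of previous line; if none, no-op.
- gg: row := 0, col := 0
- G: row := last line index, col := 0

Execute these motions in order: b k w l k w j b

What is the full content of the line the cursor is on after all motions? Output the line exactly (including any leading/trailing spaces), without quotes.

Answer: rock  leaf  two

Derivation:
After 1 (b): row=0 col=0 char='s'
After 2 (k): row=0 col=0 char='s'
After 3 (w): row=0 col=5 char='m'
After 4 (l): row=0 col=6 char='o'
After 5 (k): row=0 col=6 char='o'
After 6 (w): row=0 col=11 char='s'
After 7 (j): row=1 col=11 char='_'
After 8 (b): row=1 col=6 char='l'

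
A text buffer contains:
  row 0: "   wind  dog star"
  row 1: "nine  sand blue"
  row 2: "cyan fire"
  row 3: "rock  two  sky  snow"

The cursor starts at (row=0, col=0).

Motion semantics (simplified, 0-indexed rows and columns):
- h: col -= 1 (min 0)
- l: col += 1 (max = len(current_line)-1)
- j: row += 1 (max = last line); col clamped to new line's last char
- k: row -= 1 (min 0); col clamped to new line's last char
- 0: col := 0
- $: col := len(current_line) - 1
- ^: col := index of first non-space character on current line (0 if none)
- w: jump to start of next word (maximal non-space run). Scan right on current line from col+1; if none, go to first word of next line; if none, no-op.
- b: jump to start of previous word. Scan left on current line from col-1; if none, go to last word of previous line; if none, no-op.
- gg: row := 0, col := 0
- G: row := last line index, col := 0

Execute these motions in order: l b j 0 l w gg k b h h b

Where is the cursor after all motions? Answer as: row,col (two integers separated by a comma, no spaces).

Answer: 0,0

Derivation:
After 1 (l): row=0 col=1 char='_'
After 2 (b): row=0 col=1 char='_'
After 3 (j): row=1 col=1 char='i'
After 4 (0): row=1 col=0 char='n'
After 5 (l): row=1 col=1 char='i'
After 6 (w): row=1 col=6 char='s'
After 7 (gg): row=0 col=0 char='_'
After 8 (k): row=0 col=0 char='_'
After 9 (b): row=0 col=0 char='_'
After 10 (h): row=0 col=0 char='_'
After 11 (h): row=0 col=0 char='_'
After 12 (b): row=0 col=0 char='_'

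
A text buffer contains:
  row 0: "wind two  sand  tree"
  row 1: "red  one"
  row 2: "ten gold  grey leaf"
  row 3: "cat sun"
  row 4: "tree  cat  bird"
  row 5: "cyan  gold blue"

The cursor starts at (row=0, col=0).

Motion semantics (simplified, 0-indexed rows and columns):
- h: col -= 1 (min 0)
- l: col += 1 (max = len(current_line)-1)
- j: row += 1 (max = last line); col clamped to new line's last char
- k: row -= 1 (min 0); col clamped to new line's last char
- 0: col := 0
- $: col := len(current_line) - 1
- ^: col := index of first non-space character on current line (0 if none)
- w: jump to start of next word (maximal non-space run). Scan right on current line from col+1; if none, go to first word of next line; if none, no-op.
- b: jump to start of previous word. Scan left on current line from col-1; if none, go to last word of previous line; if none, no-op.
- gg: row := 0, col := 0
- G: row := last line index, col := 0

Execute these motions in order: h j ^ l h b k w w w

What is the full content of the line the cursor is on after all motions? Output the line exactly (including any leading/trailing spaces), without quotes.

Answer: ten gold  grey leaf

Derivation:
After 1 (h): row=0 col=0 char='w'
After 2 (j): row=1 col=0 char='r'
After 3 (^): row=1 col=0 char='r'
After 4 (l): row=1 col=1 char='e'
After 5 (h): row=1 col=0 char='r'
After 6 (b): row=0 col=16 char='t'
After 7 (k): row=0 col=16 char='t'
After 8 (w): row=1 col=0 char='r'
After 9 (w): row=1 col=5 char='o'
After 10 (w): row=2 col=0 char='t'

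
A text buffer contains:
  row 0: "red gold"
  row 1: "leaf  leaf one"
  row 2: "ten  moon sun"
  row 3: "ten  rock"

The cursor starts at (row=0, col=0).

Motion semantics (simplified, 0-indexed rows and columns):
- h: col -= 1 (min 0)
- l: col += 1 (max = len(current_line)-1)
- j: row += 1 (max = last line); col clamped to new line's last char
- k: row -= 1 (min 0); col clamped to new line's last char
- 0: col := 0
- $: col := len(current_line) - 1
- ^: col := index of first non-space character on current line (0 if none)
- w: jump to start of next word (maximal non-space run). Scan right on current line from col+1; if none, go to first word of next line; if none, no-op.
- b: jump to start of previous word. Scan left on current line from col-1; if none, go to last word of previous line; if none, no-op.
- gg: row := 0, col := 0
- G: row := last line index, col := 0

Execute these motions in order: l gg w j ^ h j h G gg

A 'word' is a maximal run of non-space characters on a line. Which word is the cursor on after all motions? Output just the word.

Answer: red

Derivation:
After 1 (l): row=0 col=1 char='e'
After 2 (gg): row=0 col=0 char='r'
After 3 (w): row=0 col=4 char='g'
After 4 (j): row=1 col=4 char='_'
After 5 (^): row=1 col=0 char='l'
After 6 (h): row=1 col=0 char='l'
After 7 (j): row=2 col=0 char='t'
After 8 (h): row=2 col=0 char='t'
After 9 (G): row=3 col=0 char='t'
After 10 (gg): row=0 col=0 char='r'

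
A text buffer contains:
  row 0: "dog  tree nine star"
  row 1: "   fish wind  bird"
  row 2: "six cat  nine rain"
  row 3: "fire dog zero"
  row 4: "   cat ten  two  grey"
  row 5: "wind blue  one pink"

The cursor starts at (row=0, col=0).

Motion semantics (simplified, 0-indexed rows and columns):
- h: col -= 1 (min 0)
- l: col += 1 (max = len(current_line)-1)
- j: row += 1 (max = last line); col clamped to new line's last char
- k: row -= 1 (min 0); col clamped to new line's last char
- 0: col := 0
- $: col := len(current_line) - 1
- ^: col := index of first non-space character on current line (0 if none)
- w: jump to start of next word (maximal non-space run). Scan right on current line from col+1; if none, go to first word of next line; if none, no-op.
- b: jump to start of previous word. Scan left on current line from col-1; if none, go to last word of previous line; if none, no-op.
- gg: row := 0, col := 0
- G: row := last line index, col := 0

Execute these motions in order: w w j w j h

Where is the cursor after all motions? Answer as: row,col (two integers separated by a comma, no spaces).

After 1 (w): row=0 col=5 char='t'
After 2 (w): row=0 col=10 char='n'
After 3 (j): row=1 col=10 char='n'
After 4 (w): row=1 col=14 char='b'
After 5 (j): row=2 col=14 char='r'
After 6 (h): row=2 col=13 char='_'

Answer: 2,13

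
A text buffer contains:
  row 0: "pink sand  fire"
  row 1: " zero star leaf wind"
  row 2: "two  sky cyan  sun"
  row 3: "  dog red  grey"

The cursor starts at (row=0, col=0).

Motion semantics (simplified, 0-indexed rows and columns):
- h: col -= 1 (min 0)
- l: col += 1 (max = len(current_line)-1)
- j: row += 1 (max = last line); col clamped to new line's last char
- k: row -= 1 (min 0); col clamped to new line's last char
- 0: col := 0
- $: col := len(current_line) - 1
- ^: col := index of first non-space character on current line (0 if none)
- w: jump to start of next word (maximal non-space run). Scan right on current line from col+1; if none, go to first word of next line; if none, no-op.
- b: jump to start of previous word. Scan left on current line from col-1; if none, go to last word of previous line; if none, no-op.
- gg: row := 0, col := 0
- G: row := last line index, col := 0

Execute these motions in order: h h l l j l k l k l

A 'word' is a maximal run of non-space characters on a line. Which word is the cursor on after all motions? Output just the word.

After 1 (h): row=0 col=0 char='p'
After 2 (h): row=0 col=0 char='p'
After 3 (l): row=0 col=1 char='i'
After 4 (l): row=0 col=2 char='n'
After 5 (j): row=1 col=2 char='e'
After 6 (l): row=1 col=3 char='r'
After 7 (k): row=0 col=3 char='k'
After 8 (l): row=0 col=4 char='_'
After 9 (k): row=0 col=4 char='_'
After 10 (l): row=0 col=5 char='s'

Answer: sand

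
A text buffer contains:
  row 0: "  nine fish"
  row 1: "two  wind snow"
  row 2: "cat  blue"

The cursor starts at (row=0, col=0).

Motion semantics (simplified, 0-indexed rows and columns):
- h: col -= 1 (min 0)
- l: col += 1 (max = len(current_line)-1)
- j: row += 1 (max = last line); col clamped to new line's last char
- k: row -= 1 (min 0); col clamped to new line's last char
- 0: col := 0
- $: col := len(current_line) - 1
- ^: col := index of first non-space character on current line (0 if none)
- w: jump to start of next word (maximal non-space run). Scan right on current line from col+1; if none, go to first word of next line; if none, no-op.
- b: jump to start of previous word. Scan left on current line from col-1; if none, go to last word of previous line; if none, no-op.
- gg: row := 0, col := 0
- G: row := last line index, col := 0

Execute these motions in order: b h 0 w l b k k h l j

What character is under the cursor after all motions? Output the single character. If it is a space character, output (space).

After 1 (b): row=0 col=0 char='_'
After 2 (h): row=0 col=0 char='_'
After 3 (0): row=0 col=0 char='_'
After 4 (w): row=0 col=2 char='n'
After 5 (l): row=0 col=3 char='i'
After 6 (b): row=0 col=2 char='n'
After 7 (k): row=0 col=2 char='n'
After 8 (k): row=0 col=2 char='n'
After 9 (h): row=0 col=1 char='_'
After 10 (l): row=0 col=2 char='n'
After 11 (j): row=1 col=2 char='o'

Answer: o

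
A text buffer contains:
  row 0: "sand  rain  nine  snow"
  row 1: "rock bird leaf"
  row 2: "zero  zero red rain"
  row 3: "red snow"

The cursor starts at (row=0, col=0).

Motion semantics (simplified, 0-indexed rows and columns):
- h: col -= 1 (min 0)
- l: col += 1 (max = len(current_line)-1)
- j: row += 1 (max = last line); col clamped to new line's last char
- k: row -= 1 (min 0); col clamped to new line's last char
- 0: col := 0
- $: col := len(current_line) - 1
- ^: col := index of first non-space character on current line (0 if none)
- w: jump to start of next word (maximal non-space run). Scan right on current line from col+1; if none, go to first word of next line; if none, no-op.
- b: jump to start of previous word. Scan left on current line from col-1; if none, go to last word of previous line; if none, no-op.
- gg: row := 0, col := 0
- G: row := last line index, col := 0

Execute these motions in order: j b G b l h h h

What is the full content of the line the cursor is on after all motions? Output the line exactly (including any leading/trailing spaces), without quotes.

Answer: zero  zero red rain

Derivation:
After 1 (j): row=1 col=0 char='r'
After 2 (b): row=0 col=18 char='s'
After 3 (G): row=3 col=0 char='r'
After 4 (b): row=2 col=15 char='r'
After 5 (l): row=2 col=16 char='a'
After 6 (h): row=2 col=15 char='r'
After 7 (h): row=2 col=14 char='_'
After 8 (h): row=2 col=13 char='d'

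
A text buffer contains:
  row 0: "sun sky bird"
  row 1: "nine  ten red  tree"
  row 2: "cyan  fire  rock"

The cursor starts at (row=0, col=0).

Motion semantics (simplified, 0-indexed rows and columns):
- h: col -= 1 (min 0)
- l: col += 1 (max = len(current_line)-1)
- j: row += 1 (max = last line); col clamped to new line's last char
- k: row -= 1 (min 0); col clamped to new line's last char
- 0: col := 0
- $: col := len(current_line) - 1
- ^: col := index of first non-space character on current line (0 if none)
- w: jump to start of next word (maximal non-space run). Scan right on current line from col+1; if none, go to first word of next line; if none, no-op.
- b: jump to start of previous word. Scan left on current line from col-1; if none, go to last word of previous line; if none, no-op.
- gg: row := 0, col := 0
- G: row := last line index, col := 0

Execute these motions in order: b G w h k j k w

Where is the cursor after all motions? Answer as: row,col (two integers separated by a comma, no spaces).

Answer: 1,6

Derivation:
After 1 (b): row=0 col=0 char='s'
After 2 (G): row=2 col=0 char='c'
After 3 (w): row=2 col=6 char='f'
After 4 (h): row=2 col=5 char='_'
After 5 (k): row=1 col=5 char='_'
After 6 (j): row=2 col=5 char='_'
After 7 (k): row=1 col=5 char='_'
After 8 (w): row=1 col=6 char='t'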